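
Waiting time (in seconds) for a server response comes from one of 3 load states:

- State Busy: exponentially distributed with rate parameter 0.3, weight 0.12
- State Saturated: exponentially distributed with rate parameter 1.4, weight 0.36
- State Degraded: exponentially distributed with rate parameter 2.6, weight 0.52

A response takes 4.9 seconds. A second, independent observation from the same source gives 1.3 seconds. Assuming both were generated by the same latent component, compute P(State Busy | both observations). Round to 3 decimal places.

0.933

Posterior ∝ prior × likelihood, so P(k | x) ∝ w_k f_k(x); normalise over all components.
Since both observations come from the same component, the likelihood for component k is f_k(x₁)·f_k(x₂).
  f_Busy = [0.0689776] × [0.203117] = 0.0140105
  f_Saturated = [0.00146848] × [0.226836] = 0.000333104
  f_Degraded = [7.62187e-06] × [0.0885234] = 6.74714e-07
Weight by the priors:
  w_Busy·f_Busy = 0.12 × 0.0140105 = 0.00168126
  w_Saturated·f_Saturated = 0.36 × 0.000333104 = 0.000119917
  w_Degraded·f_Degraded = 0.52 × 6.74714e-07 = 3.50851e-07
Evidence: 0.00168126 + 0.000119917 + 3.50851e-07 = 0.00180153
So the posterior for State Busy is 0.00168126 / 0.00180153 ≈ 0.933.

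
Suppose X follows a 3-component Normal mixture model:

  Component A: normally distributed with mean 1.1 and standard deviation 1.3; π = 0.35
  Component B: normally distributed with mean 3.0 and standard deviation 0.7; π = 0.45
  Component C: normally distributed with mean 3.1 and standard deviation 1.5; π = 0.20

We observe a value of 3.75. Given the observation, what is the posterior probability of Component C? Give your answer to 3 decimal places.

0.235

The responsibility of component k is w_k f_k(x) divided by Σ_j w_j f_j(x).
Normal densities:
  p_A = 0.0384281
  p_B = 0.321023
  p_C = 0.242127
Weight by the priors:
  w_A·p_A = 0.35 × 0.0384281 = 0.0134498
  w_B·p_B = 0.45 × 0.321023 = 0.14446
  w_C·p_C = 0.20 × 0.242127 = 0.0484254
Normaliser: 0.0134498 + 0.14446 + 0.0484254 = 0.206336
P(Component C | data) ≈ 0.235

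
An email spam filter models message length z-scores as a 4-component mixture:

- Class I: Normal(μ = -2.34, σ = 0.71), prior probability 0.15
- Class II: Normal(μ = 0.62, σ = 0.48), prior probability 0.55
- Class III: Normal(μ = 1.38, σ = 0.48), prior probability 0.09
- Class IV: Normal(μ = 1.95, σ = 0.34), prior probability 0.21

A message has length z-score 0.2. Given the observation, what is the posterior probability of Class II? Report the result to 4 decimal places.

0.9880

Apply Bayes' rule: the posterior for each component is proportional to its prior times its likelihood at x.
Component likelihoods at x = 0.2:
  f_I = 0.000934429
  f_II = 0.566781
  f_III = 0.0404912
  f_IV = 2.07358e-06
Weight by the priors:
  P(Z=I)·f_I = 0.15 × 0.000934429 = 0.000140164
  P(Z=II)·f_II = 0.55 × 0.566781 = 0.31173
  P(Z=III)·f_III = 0.09 × 0.0404912 = 0.00364421
  P(Z=IV)·f_IV = 0.21 × 2.07358e-06 = 4.35451e-07
Normaliser: 0.000140164 + 0.31173 + 0.00364421 + 4.35451e-07 = 0.315514
So the posterior for Class II is 0.31173 / 0.315514 ≈ 0.9880.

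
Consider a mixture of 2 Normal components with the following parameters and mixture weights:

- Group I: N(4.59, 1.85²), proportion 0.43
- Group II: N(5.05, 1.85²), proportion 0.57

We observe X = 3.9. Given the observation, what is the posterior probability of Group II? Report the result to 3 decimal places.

0.539

By Bayes' theorem, P(k | x) = P(Z=k) f_k(x) / Σ_j P(Z=j) f_j(x).
Normal densities:
  p_I = (1/(1.85·√(2π)))·exp(−(3.9−4.59)²/(2·1.85²)) = 0.215644·exp(-0.06955) = 0.201155
  p_II = (1/(1.85·√(2π)))·exp(−(3.9−5.05)²/(2·1.85²)) = 0.215644·exp(-0.19321) = 0.177758
Prior × likelihood for each component:
  P(Z=I)·p_I = 0.43 × 0.201155 = 0.0864967
  P(Z=II)·p_II = 0.57 × 0.177758 = 0.101322
Evidence: 0.0864967 + 0.101322 = 0.187819
Responsibility of Group II: 0.101322 / 0.187819 ≈ 0.539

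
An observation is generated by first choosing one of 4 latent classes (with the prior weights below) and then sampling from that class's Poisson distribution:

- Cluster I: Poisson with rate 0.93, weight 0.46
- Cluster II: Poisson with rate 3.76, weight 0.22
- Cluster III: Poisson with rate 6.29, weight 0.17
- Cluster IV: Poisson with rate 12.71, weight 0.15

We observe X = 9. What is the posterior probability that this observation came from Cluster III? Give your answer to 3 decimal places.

0.509

The responsibility of component k is w_k f_k(x) divided by Σ_j w_j f_j(x).
Poisson probabilities:
  f_I = 5.65835e-07
  f_II = 0.00963785
  f_III = 0.0787736
  f_IV = 0.072055
Weight by the priors:
  w_I·f_I = 0.46 × 5.65835e-07 = 2.60284e-07
  w_II·f_II = 0.22 × 0.00963785 = 0.00212033
  w_III·f_III = 0.17 × 0.0787736 = 0.0133915
  w_IV·f_IV = 0.15 × 0.072055 = 0.0108082
Marginal: 2.60284e-07 + 0.00212033 + 0.0133915 + 0.0108082 = 0.0263203
Responsibility of Cluster III: 0.0133915 / 0.0263203 ≈ 0.509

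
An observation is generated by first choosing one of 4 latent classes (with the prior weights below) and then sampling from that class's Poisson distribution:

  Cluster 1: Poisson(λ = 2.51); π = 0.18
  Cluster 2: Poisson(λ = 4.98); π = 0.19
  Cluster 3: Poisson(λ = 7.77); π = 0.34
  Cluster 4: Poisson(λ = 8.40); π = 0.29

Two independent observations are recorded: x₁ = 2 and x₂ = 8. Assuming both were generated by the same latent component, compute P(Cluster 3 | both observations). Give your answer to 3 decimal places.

By Bayes' theorem, P(k | x) = P(Z=k) f_k(x) / Σ_j P(Z=j) f_j(x).
Since both observations come from the same component, the likelihood for component k is f_k(x₁)·f_k(x₂).
  f_1 = [e^(−2.51)·2.51^2/2! = 0.255999] × [0.00317534] = 0.000812884
  f_2 = [e^(−4.98)·4.98^2/2! = 0.0852398] × [0.0644952] = 0.00549756
  f_3 = [e^(−7.77)·7.77^2/2! = 0.0127451] × [0.139117] = 0.00177306
  f_4 = [e^(−8.40)·8.40^2/2! = 0.00793332] × [0.138242] = 0.00109672
Weight by the priors:
  P(Z=1)·f_1 = 0.18 × 0.000812884 = 0.000146319
  P(Z=2)·f_2 = 0.19 × 0.00549756 = 0.00104454
  P(Z=3)·f_3 = 0.34 × 0.00177306 = 0.00060284
  P(Z=4)·f_4 = 0.29 × 0.00109672 = 0.000318048
Normaliser: 0.000146319 + 0.00104454 + 0.00060284 + 0.000318048 = 0.00211174
P(Cluster 3 | data) = 0.00060284 / 0.00211174 ≈ 0.285

0.285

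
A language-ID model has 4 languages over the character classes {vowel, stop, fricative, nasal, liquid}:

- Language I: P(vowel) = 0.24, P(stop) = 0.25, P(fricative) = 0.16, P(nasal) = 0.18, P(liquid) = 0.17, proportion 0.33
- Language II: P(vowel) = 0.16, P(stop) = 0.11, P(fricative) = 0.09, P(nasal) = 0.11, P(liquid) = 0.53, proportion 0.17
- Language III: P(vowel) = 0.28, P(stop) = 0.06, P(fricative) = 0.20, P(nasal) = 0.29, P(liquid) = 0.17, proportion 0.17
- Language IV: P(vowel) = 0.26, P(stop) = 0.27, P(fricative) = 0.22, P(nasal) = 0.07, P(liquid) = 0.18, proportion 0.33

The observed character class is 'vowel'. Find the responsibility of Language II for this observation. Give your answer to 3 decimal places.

0.113

Apply Bayes' rule: the posterior for each component is proportional to its prior times its likelihood at x.
Categorical probabilities:
  f_I = 0.24
  f_II = 0.16
  f_III = 0.28
  f_IV = 0.26
Multiply by the mixture weights:
  π_I·f_I = 0.33 × 0.24 = 0.0792
  π_II·f_II = 0.17 × 0.16 = 0.0272
  π_III·f_III = 0.17 × 0.28 = 0.0476
  π_IV·f_IV = 0.33 × 0.26 = 0.0858
Evidence: 0.0792 + 0.0272 + 0.0476 + 0.0858 = 0.2398
Responsibility of Language II: 0.0272 / 0.2398 ≈ 0.113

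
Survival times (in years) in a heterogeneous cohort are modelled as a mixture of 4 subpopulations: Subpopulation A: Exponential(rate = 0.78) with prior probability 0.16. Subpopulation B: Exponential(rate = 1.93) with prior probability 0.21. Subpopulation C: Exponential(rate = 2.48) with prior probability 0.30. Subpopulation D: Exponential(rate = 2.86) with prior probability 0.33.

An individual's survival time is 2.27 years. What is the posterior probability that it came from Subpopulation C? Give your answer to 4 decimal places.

0.0878

Posterior ∝ prior × likelihood, so P(k | x) ∝ P(Z=k) f_k(x); normalise over all components.
Exponential densities:
  f_A = 0.13278
  f_B = 0.0241474
  f_C = 0.00890323
  f_D = 0.00433351
Unnormalised posteriors:
  P(Z=A)·f_A = 0.16 × 0.13278 = 0.0212448
  P(Z=B)·f_B = 0.21 × 0.0241474 = 0.00507095
  P(Z=C)·f_C = 0.30 × 0.00890323 = 0.00267097
  P(Z=D)·f_D = 0.33 × 0.00433351 = 0.00143006
Denominator: 0.0212448 + 0.00507095 + 0.00267097 + 0.00143006 = 0.0304168
So the posterior for Subpopulation C is 0.00267097 / 0.0304168 ≈ 0.0878.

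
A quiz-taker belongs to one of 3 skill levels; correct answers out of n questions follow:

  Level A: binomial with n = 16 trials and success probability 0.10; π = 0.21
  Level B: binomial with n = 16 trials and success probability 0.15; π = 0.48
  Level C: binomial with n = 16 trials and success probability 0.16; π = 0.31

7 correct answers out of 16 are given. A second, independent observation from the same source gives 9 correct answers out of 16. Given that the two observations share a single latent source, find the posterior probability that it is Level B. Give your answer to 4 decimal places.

0.3996

P(component k | x) = π_k·f_k(x) / marginal(x), where marginal(x) = Σ_j π_j·f_j(x).
Since both observations come from the same component, the likelihood for component k is f_k(x₁)·f_k(x₂).
  p_A = [0.000443209] × [5.47172e-06] = 2.42511e-09
  p_B = [0.00452726] × [0.000140987] = 6.38286e-07
  p_C = [0.0063941] × [0.000231986] = 1.48334e-06
Weight by the priors:
  π_A·p_A = 0.21 × 2.42511e-09 = 5.09274e-10
  π_B·p_B = 0.48 × 6.38286e-07 = 3.06377e-07
  π_C·p_C = 0.31 × 1.48334e-06 = 4.59835e-07
Sum: 5.09274e-10 + 3.06377e-07 + 4.59835e-07 = 7.66721e-07
So the posterior for Level B is 3.06377e-07 / 7.66721e-07 ≈ 0.3996.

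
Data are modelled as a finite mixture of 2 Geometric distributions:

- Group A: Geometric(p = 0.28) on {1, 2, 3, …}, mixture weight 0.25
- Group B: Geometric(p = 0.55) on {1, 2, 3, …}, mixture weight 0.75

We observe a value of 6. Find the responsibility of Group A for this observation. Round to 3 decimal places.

Posterior ∝ prior × likelihood, so P(k | x) ∝ π_k f_k(x); normalise over all components.
Component likelihoods at x = 6:
  L_A = 0.28·(1−0.28)^5 = 0.28·0.193492 = 0.0541777
  L_B = 0.55·(1−0.55)^5 = 0.55·0.0184528 = 0.010149
Multiply by the mixture weights:
  π_A·L_A = 0.25 × 0.0541777 = 0.0135444
  π_B·L_B = 0.75 × 0.010149 = 0.00761179
Normaliser: 0.0135444 + 0.00761179 = 0.0211562
P(Group A | x) = 0.0135444 / 0.0211562 ≈ 0.640

0.640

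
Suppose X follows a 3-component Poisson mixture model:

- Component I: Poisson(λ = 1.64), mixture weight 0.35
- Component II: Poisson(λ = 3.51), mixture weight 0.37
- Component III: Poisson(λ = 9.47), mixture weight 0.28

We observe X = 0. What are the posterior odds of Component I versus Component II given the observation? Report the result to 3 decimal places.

The posterior odds equal the prior odds times the likelihood ratio: (π_i/π_j)·(f_i(x)/f_j(x)).
Component likelihoods at x = 0:
  f_I = e^(−1.64)·1.64^0/0! = 0.19398
  f_II = e^(−3.51)·3.51^0/0! = 0.0298969
  f_III = e^(−9.47)·9.47^0/0! = 7.71314e-05
0.067893 / 0.0110619 ≈ 6.138

6.138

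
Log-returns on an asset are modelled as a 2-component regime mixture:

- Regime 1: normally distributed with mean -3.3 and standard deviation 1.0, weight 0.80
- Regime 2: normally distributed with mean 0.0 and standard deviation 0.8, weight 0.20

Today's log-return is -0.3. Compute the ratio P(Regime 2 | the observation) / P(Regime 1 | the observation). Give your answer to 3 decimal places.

26.220

Posterior odds = (w_i f_i(x)) / (w_j f_j(x)); the normalising sum cancels.
Component likelihoods at x = -0.3:
  L_1 = 0.00443185
  L_2 = 0.464819
0.0929638 / 0.00354548 ≈ 26.220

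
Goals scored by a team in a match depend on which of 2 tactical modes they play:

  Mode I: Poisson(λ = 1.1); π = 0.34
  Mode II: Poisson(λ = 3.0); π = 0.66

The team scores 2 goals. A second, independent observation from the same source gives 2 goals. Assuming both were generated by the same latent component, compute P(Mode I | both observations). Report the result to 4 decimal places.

0.2939

The responsibility of component k is P(Z=k) f_k(x) divided by Σ_j P(Z=j) f_j(x).
Since both observations come from the same component, the likelihood for component k is f_k(x₁)·f_k(x₂).
  p_I = [0.201387] × [0.201387] = 0.0405567
  p_II = [0.224042] × [0.224042] = 0.0501947
Unnormalised posteriors:
  P(Z=I)·p_I = 0.34 × 0.0405567 = 0.0137893
  P(Z=II)·p_II = 0.66 × 0.0501947 = 0.0331285
Evidence: 0.0137893 + 0.0331285 = 0.0469178
P(Mode I | data) = 0.0137893 / 0.0469178 ≈ 0.2939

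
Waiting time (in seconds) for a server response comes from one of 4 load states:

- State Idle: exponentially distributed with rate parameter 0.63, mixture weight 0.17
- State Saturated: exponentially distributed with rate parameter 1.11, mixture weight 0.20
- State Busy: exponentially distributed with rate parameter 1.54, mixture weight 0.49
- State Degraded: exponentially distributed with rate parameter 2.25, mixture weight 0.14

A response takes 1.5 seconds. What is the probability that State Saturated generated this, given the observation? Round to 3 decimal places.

Posterior ∝ prior × likelihood, so P(k | x) ∝ w_k f_k(x); normalise over all components.
Component likelihoods at x = 1.5 seconds:
  p_Idle = 0.244868
  p_Saturated = 0.210002
  p_Busy = 0.152862
  p_Degraded = 0.0769908
Multiply by the mixture weights:
  w_Idle·p_Idle = 0.17 × 0.244868 = 0.0416276
  w_Saturated·p_Saturated = 0.20 × 0.210002 = 0.0420003
  w_Busy·p_Busy = 0.49 × 0.152862 = 0.0749025
  w_Degraded·p_Degraded = 0.14 × 0.0769908 = 0.0107787
Denominator: 0.0416276 + 0.0420003 + 0.0749025 + 0.0107787 = 0.169309
P(State Saturated | x) ≈ 0.248

0.248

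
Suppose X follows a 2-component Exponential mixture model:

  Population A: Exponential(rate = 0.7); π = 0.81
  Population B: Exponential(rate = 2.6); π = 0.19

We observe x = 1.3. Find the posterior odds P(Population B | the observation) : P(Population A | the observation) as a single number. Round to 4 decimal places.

Only the two components matter; the odds are (π_i f_i(x)) / (π_j f_j(x)).
Evaluate each component's likelihood at the observed value:
  p_A = 0.281767
  p_B = 0.0885234
Posterior odds = (π_B·p_B) / (π_A·p_A) = (0.19·0.0885234) / (0.81·0.281767) = 0.0168194 / 0.228231 ≈ 0.0737

0.0737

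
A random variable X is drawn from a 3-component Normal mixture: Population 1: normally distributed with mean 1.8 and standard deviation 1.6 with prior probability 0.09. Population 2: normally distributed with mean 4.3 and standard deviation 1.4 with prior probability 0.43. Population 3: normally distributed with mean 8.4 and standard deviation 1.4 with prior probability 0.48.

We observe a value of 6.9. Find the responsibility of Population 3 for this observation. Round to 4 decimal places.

0.7780

By Bayes' theorem, P(k | x) = π_k f_k(x) / Σ_j π_j f_j(x).
Normal densities:
  L_1 = 0.00155074
  L_2 = 0.0507979
  L_3 = 0.160511
Unnormalised posteriors:
  π_1·L_1 = 0.09 × 0.00155074 = 0.000139567
  π_2·L_2 = 0.43 × 0.0507979 = 0.0218431
  π_3·L_3 = 0.48 × 0.160511 = 0.0770455
Sum: 0.000139567 + 0.0218431 + 0.0770455 = 0.0990281
So the posterior for Population 3 is 0.0770455 / 0.0990281 ≈ 0.7780.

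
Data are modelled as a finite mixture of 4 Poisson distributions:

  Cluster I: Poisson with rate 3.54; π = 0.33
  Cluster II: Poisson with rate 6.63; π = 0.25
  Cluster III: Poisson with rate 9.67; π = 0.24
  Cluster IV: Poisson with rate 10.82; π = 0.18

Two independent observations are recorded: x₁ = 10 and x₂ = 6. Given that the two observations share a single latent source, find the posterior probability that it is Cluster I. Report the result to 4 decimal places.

Posterior ∝ prior × likelihood, so P(k | x) ∝ w_k f_k(x); normalise over all components.
Since both observations come from the same component, the likelihood for component k is f_k(x₁)·f_k(x₂).
  L_I = [e^(−3.54)·3.54^10/10! = 0.00247097] × [0.0793021] = 0.000195953
  L_II = [e^(−6.63)·6.63^10/10! = 0.0597035] × [0.155731] = 0.00929771
  L_III = [e^(−9.67)·9.67^10/10! = 0.124415] × [0.0717131] = 0.00892222
  L_IV = [e^(−10.82)·10.82^10/10! = 0.121183] × [0.044562] = 0.00540018
Weight by the priors:
  w_I·L_I = 0.33 × 0.000195953 = 6.46645e-05
  w_II·L_II = 0.25 × 0.00929771 = 0.00232443
  w_III·L_III = 0.24 × 0.00892222 = 0.00214133
  w_IV·L_IV = 0.18 × 0.00540018 = 0.000972032
Denominator: 6.46645e-05 + 0.00232443 + 0.00214133 + 0.000972032 = 0.00550246
P(Cluster I | x) = 6.46645e-05 / 0.00550246 ≈ 0.0118

0.0118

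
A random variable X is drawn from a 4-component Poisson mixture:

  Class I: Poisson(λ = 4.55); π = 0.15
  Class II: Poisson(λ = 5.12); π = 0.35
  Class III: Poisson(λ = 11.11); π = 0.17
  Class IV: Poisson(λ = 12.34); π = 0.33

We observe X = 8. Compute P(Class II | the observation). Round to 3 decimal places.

Apply Bayes' rule: the posterior for each component is proportional to its prior times its likelihood at x.
Component likelihoods at x = 8:
  f_I = e^(−4.55)·4.55^8/8! = 0.0481427
  f_II = e^(−5.12)·5.12^8/8! = 0.0699925
  f_III = e^(−11.11)·11.11^8/8! = 0.0861351
  f_IV = e^(−12.34)·12.34^8/8! = 0.0583186
Prior × likelihood for each component:
  w_I·f_I = 0.15 × 0.0481427 = 0.00722141
  w_II·f_II = 0.35 × 0.0699925 = 0.0244974
  w_III·f_III = 0.17 × 0.0861351 = 0.014643
  w_IV·f_IV = 0.33 × 0.0583186 = 0.0192451
Marginal: 0.00722141 + 0.0244974 + 0.014643 + 0.0192451 = 0.0656069
Responsibility of Class II: 0.0244974 / 0.0656069 ≈ 0.373

0.373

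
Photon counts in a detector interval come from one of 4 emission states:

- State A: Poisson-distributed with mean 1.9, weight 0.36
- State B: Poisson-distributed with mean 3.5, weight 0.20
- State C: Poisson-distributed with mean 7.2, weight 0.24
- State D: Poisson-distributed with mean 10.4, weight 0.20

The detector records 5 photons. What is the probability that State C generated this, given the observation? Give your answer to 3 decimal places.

0.398

P(component k | x) = π_k·f_k(x) / marginal(x), where marginal(x) = Σ_j π_j·f_j(x).
Poisson probabilities:
  L_A = 0.0308622
  L_B = 0.132169
  L_C = 0.120382
  L_D = 0.0308548
Unnormalised posteriors:
  π_A·L_A = 0.36 × 0.0308622 = 0.0111104
  π_B·L_B = 0.20 × 0.132169 = 0.0264337
  π_C·L_C = 0.24 × 0.120382 = 0.0288916
  π_D·L_D = 0.20 × 0.0308548 = 0.00617096
Normaliser: 0.0111104 + 0.0264337 + 0.0288916 + 0.00617096 = 0.0726067
Responsibility of State C: 0.0288916 / 0.0726067 ≈ 0.398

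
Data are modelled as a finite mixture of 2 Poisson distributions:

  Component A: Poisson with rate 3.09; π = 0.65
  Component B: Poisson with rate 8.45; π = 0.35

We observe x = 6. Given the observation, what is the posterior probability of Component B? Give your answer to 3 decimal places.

0.514

Apply Bayes' rule: the posterior for each component is proportional to its prior times its likelihood at x.
Evaluate each component's likelihood at the observed value:
  f_A = e^(−3.09)·3.09^6/6! = 0.0550109
  f_B = e^(−8.45)·8.45^6/6! = 0.108148
Unnormalised posteriors:
  w_A·f_A = 0.65 × 0.0550109 = 0.0357571
  w_B·f_B = 0.35 × 0.108148 = 0.0378519
Denominator: 0.0357571 + 0.0378519 = 0.0736089
P(Component B | data) = 0.0378519 / 0.0736089 ≈ 0.514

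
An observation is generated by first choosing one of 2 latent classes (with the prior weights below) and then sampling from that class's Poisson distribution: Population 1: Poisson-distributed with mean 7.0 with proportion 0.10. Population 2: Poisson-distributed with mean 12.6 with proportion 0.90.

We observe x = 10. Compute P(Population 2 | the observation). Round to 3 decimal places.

0.922

Apply Bayes' rule: the posterior for each component is proportional to its prior times its likelihood at x.
Component likelihoods at x = 10:
  p_1 = e^(−7.0)·7.0^10/10! = 0.0709833
  p_2 = e^(−12.6)·12.6^10/10! = 0.0937199
Weight by the priors:
  P(Z=1)·p_1 = 0.10 × 0.0709833 = 0.00709833
  P(Z=2)·p_2 = 0.90 × 0.0937199 = 0.0843479
Sum: 0.00709833 + 0.0843479 = 0.0914463
P(Population 2 | x) = 0.0843479 / 0.0914463 ≈ 0.922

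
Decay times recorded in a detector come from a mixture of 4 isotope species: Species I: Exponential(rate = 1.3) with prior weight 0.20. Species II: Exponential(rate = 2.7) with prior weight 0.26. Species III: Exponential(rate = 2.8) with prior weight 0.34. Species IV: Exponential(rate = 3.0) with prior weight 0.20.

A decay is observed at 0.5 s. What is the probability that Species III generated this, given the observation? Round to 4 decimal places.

0.3420

By Bayes' theorem, P(k | x) = π_k f_k(x) / Σ_j π_j f_j(x).
Evaluate each component's likelihood at the observed value:
  L_I = 0.67866
  L_II = 0.699949
  L_III = 0.690471
  L_IV = 0.66939
Multiply by the mixture weights:
  π_I·L_I = 0.20 × 0.67866 = 0.135732
  π_II·L_II = 0.26 × 0.699949 = 0.181987
  π_III·L_III = 0.34 × 0.690471 = 0.23476
  π_IV·L_IV = 0.20 × 0.66939 = 0.133878
Normaliser: 0.135732 + 0.181987 + 0.23476 + 0.133878 = 0.686357
Responsibility of Species III: 0.23476 / 0.686357 ≈ 0.3420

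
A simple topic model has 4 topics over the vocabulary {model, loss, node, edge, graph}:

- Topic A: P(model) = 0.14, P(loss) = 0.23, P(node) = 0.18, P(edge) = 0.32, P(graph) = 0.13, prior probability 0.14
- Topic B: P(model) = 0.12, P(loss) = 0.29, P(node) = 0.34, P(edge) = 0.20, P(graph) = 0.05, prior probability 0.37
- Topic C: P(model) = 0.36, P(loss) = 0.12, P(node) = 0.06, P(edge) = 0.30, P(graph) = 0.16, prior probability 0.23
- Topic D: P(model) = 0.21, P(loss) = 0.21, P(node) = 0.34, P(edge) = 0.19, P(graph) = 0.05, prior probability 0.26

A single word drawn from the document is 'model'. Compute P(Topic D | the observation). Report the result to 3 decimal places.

0.271

P(component k | x) = w_k·f_k(x) / marginal(x), where marginal(x) = Σ_j w_j·f_j(x).
Categorical probabilities:
  L_A = P(model | comp) = 0.14
  L_B = P(model | comp) = 0.12
  L_C = P(model | comp) = 0.36
  L_D = P(model | comp) = 0.21
Multiply by the mixture weights:
  w_A·L_A = 0.14 × 0.14 = 0.0196
  w_B·L_B = 0.37 × 0.12 = 0.0444
  w_C·L_C = 0.23 × 0.36 = 0.0828
  w_D·L_D = 0.26 × 0.21 = 0.0546
Normaliser: 0.0196 + 0.0444 + 0.0828 + 0.0546 = 0.2014
P(Topic D | the observation) = 0.0546 / 0.2014 ≈ 0.271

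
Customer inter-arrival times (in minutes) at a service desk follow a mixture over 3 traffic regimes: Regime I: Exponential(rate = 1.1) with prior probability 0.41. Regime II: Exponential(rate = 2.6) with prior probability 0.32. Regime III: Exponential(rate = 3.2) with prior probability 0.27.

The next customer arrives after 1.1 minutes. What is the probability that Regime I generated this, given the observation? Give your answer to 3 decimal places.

0.647

The responsibility of component k is w_k f_k(x) divided by Σ_j w_j f_j(x).
Evaluate each component's likelihood at the observed value:
  f_I = 1.1·e^(−1.1·1.1) = 1.1·e^(−1.2100) = 0.328017
  f_II = 2.6·e^(−2.6·1.1) = 2.6·e^(−2.8600) = 0.148899
  f_III = 3.2·e^(−3.2·1.1) = 3.2·e^(−3.5200) = 0.0947182
Weight by the priors:
  w_I·f_I = 0.41 × 0.328017 = 0.134487
  w_II·f_II = 0.32 × 0.148899 = 0.0476476
  w_III·f_III = 0.27 × 0.0947182 = 0.0255739
Normaliser: 0.134487 + 0.0476476 + 0.0255739 = 0.207708
So the posterior for Regime I is 0.134487 / 0.207708 ≈ 0.647.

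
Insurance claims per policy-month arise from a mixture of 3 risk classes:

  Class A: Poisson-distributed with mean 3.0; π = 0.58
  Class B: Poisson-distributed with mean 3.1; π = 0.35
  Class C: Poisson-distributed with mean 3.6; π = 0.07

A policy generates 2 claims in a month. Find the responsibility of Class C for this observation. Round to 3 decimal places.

0.057

Apply Bayes' rule: the posterior for each component is proportional to its prior times its likelihood at x.
Evaluate each component's likelihood at the observed value:
  p_A = 0.224042
  p_B = 0.216461
  p_C = 0.177058
Unnormalised posteriors:
  π_A·p_A = 0.58 × 0.224042 = 0.129944
  π_B·p_B = 0.35 × 0.216461 = 0.0757615
  π_C·p_C = 0.07 × 0.177058 = 0.012394
Marginal: 0.129944 + 0.0757615 + 0.012394 = 0.2181
Responsibility of Class C: 0.012394 / 0.2181 ≈ 0.057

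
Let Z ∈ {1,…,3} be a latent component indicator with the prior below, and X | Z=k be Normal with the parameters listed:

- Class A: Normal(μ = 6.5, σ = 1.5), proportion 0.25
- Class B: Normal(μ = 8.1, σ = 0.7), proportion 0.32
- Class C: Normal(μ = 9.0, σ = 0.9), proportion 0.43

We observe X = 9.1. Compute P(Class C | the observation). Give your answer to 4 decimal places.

0.7017

Apply Bayes' rule: the posterior for each component is proportional to its prior times its likelihood at x.
Evaluate each component's likelihood at the observed value:
  p_A = 0.0592123
  p_B = 0.205426
  p_C = 0.440541
Unnormalised posteriors:
  P(Z=A)·p_A = 0.25 × 0.0592123 = 0.0148031
  P(Z=B)·p_B = 0.32 × 0.205426 = 0.0657362
  P(Z=C)·p_C = 0.43 × 0.440541 = 0.189433
Marginal: 0.0148031 + 0.0657362 + 0.189433 = 0.269972
P(Class C | x) ≈ 0.7017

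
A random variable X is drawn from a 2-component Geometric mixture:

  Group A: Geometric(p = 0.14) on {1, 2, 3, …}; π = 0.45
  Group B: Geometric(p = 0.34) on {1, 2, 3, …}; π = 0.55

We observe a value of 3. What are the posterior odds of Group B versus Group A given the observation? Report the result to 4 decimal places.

1.7482

Only the two components matter; the odds are (π_i f_i(x)) / (π_j f_j(x)).
Geometric probabilities:
  p_A = 0.14·(1−0.14)^2 = 0.14·0.7396 = 0.103544
  p_B = 0.34·(1−0.34)^2 = 0.34·0.4356 = 0.148104
Posterior odds = (π_B·p_B) / (π_A·p_A) = (0.55·0.148104) / (0.45·0.103544) = 0.0814572 / 0.0465948 ≈ 1.7482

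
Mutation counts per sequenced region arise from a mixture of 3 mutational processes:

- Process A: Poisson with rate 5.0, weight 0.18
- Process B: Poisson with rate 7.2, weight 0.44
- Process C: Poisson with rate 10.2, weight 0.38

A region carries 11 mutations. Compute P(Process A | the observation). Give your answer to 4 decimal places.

P(component k | x) = π_k·f_k(x) / marginal(x), where marginal(x) = Σ_j π_j·f_j(x).
Component likelihoods at x = 11 mutations:
  L_A = 0.00824218
  L_B = 0.0504175
  L_C = 0.115782
Prior × likelihood for each component:
  π_A·L_A = 0.18 × 0.00824218 = 0.00148359
  π_B·L_B = 0.44 × 0.0504175 = 0.0221837
  π_C·L_C = 0.38 × 0.115782 = 0.0439973
Evidence: 0.00148359 + 0.0221837 + 0.0439973 = 0.0676646
P(Process A | 11 mutations) ≈ 0.0219

0.0219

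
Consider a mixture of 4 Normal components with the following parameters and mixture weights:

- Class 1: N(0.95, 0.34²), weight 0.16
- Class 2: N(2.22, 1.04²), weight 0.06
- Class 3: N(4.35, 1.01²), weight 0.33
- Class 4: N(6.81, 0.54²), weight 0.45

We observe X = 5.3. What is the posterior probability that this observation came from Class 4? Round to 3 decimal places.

0.073

Posterior ∝ prior × likelihood, so P(k | x) ∝ π_k f_k(x); normalise over all components.
Component likelihoods at x = 5.3:
  p_1 = 3.34749e-36
  p_2 = 0.00477905
  p_3 = 0.25379
  p_4 = 0.0148109
Unnormalised posteriors:
  π_1·p_1 = 0.16 × 3.34749e-36 = 5.35599e-37
  π_2·p_2 = 0.06 × 0.00477905 = 0.000286743
  π_3·p_3 = 0.33 × 0.25379 = 0.0837508
  π_4·p_4 = 0.45 × 0.0148109 = 0.00666492
Evidence: 5.35599e-37 + 0.000286743 + 0.0837508 + 0.00666492 = 0.0907024
P(Class 4 | the observation) ≈ 0.073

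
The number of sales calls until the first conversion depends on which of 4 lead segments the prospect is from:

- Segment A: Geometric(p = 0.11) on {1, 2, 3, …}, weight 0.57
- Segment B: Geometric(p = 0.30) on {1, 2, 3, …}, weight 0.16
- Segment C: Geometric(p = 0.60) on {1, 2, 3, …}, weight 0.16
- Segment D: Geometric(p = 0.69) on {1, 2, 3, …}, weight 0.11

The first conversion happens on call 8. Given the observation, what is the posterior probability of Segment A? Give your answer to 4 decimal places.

The responsibility of component k is π_k f_k(x) divided by Σ_j π_j f_j(x).
Component likelihoods at x = 8:
  L_A = 0.11·(1−0.11)^7 = 0.11·0.442313 = 0.0486545
  L_B = 0.30·(1−0.30)^7 = 0.30·0.0823543 = 0.0247063
  L_C = 0.60·(1−0.60)^7 = 0.60·0.0016384 = 0.00098304
  L_D = 0.69·(1−0.69)^7 = 0.69·0.000275126 = 0.000189837
Multiply by the mixture weights:
  π_A·L_A = 0.57 × 0.0486545 = 0.027733
  π_B·L_B = 0.16 × 0.0247063 = 0.00395301
  π_C·L_C = 0.16 × 0.00098304 = 0.000157286
  π_D·L_D = 0.11 × 0.000189837 = 2.08821e-05
Denominator: 0.027733 + 0.00395301 + 0.000157286 + 2.08821e-05 = 0.0318642
Responsibility of Segment A: 0.027733 / 0.0318642 ≈ 0.8704

0.8704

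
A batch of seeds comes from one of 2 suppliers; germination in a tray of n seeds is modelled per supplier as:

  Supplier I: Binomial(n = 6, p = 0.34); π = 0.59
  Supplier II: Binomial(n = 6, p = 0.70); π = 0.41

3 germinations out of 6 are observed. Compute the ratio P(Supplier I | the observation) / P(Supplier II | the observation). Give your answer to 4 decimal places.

Posterior odds = (P(Z=i) f_i(x)) / (P(Z=j) f_j(x)); the normalising sum cancels.
Binomial probabilities:
  f_I = C(6,3)·0.34^3·0.66^3 = 20·0.039304·0.287496 = 0.225995
  f_II = C(6,3)·0.70^3·0.30^3 = 20·0.343·0.027 = 0.18522
Odds = (0.59/0.41) × (0.225995/0.18522) = 1.43902 × 1.22014 ≈ 1.7558

1.7558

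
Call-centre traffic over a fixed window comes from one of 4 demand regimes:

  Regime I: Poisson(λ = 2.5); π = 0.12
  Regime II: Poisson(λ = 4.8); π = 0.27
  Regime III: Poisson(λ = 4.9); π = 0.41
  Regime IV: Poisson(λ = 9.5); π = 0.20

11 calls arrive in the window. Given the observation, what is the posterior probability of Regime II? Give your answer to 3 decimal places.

0.067

By Bayes' theorem, P(k | x) = π_k f_k(x) / Σ_j π_j f_j(x).
Evaluate each component's likelihood at the observed value:
  L_I = 4.90285e-05
  L_II = 0.00642517
  L_III = 0.00729387
  L_IV = 0.106661
Weight by the priors:
  π_I·L_I = 0.12 × 4.90285e-05 = 5.88341e-06
  π_II·L_II = 0.27 × 0.00642517 = 0.00173479
  π_III·L_III = 0.41 × 0.00729387 = 0.00299049
  π_IV·L_IV = 0.20 × 0.106661 = 0.0213322
Sum: 5.88341e-06 + 0.00173479 + 0.00299049 + 0.0213322 = 0.0260634
P(Regime II | data) = 0.00173479 / 0.0260634 ≈ 0.067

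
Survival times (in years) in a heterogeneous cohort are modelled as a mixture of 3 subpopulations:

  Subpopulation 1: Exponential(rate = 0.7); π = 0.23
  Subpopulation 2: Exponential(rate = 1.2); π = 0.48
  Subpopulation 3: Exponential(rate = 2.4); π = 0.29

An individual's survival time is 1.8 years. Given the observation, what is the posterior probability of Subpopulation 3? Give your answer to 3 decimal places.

By Bayes' theorem, P(k | x) = π_k f_k(x) / Σ_j π_j f_j(x).
Evaluate each component's likelihood at the observed value:
  f_1 = 0.198558
  f_2 = 0.13839
  f_3 = 0.0319197
Prior × likelihood for each component:
  π_1·f_1 = 0.23 × 0.198558 = 0.0456683
  π_2·f_2 = 0.48 × 0.13839 = 0.0664273
  π_3·f_3 = 0.29 × 0.0319197 = 0.00925672
Marginal: 0.0456683 + 0.0664273 + 0.00925672 = 0.121352
P(Subpopulation 3 | x) ≈ 0.076

0.076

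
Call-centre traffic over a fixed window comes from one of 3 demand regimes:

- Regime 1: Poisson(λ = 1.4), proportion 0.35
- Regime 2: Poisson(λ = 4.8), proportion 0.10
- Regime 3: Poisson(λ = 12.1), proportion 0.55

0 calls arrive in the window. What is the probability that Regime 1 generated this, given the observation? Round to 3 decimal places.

Apply Bayes' rule: the posterior for each component is proportional to its prior times its likelihood at x.
Component likelihoods at x = 0 calls:
  f_1 = 0.246597
  f_2 = 0.00822975
  f_3 = 5.55951e-06
Unnormalised posteriors:
  π_1·f_1 = 0.35 × 0.246597 = 0.0863089
  π_2·f_2 = 0.10 × 0.00822975 = 0.000822975
  π_3·f_3 = 0.55 × 5.55951e-06 = 3.05773e-06
Marginal: 0.0863089 + 0.000822975 + 3.05773e-06 = 0.087135
P(Regime 1 | data) ≈ 0.991

0.991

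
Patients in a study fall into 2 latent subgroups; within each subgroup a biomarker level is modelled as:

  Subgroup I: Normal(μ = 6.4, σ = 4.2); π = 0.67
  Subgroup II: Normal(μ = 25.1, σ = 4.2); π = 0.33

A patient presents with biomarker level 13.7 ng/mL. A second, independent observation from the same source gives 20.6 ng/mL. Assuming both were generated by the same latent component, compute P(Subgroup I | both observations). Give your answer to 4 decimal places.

By Bayes' theorem, P(k | x) = w_k f_k(x) / Σ_j w_j f_j(x).
Since both observations come from the same component, the likelihood for component k is f_k(x₁)·f_k(x₂).
  L_I = [0.0209732] × [0.000312958] = 6.56372e-06
  L_II = [0.00238705] × [0.0535038] = 0.000127716
Weight by the priors:
  w_I·L_I = 0.67 × 6.56372e-06 = 4.39769e-06
  w_II·L_II = 0.33 × 0.000127716 = 4.21464e-05
Denominator: 4.39769e-06 + 4.21464e-05 = 4.65441e-05
Responsibility of Subgroup I: 4.39769e-06 / 4.65441e-05 ≈ 0.0945

0.0945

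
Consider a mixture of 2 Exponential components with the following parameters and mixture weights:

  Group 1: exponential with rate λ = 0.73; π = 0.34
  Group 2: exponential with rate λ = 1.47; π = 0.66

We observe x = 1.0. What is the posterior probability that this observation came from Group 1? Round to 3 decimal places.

0.349

By Bayes' theorem, P(k | x) = P(Z=k) f_k(x) / Σ_j P(Z=j) f_j(x).
Component likelihoods at x = 1.0:
  L_1 = 0.351794
  L_2 = 0.33799
Prior × likelihood for each component:
  P(Z=1)·L_1 = 0.34 × 0.351794 = 0.11961
  P(Z=2)·L_2 = 0.66 × 0.33799 = 0.223074
Denominator: 0.11961 + 0.223074 = 0.342684
Responsibility of Group 1: 0.11961 / 0.342684 ≈ 0.349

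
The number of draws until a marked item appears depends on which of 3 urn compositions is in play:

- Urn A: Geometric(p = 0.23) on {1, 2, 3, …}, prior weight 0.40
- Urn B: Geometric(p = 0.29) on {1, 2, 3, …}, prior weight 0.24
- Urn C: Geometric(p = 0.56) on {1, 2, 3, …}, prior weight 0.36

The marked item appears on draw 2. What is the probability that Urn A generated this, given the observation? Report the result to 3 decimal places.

0.339

By Bayes' theorem, P(k | x) = π_k f_k(x) / Σ_j π_j f_j(x).
Evaluate each component's likelihood at the observed value:
  p_A = 0.23·(1−0.23)^1 = 0.23·0.77 = 0.1771
  p_B = 0.29·(1−0.29)^1 = 0.29·0.71 = 0.2059
  p_C = 0.56·(1−0.56)^1 = 0.56·0.44 = 0.2464
Multiply by the mixture weights:
  π_A·p_A = 0.40 × 0.1771 = 0.07084
  π_B·p_B = 0.24 × 0.2059 = 0.049416
  π_C·p_C = 0.36 × 0.2464 = 0.088704
Sum: 0.07084 + 0.049416 + 0.088704 = 0.20896
Responsibility of Urn A: 0.07084 / 0.20896 ≈ 0.339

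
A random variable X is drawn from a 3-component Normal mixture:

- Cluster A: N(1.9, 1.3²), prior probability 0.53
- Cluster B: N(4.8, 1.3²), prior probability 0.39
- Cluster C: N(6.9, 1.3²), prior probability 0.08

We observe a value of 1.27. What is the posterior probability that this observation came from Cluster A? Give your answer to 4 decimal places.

0.9797

P(component k | x) = P(Z=k)·f_k(x) / marginal(x), where marginal(x) = Σ_j P(Z=j)·f_j(x).
Evaluate each component's likelihood at the observed value:
  f_A = 0.272878
  f_B = 0.00768904
  f_C = 2.59566e-05
Unnormalised posteriors:
  P(Z=A)·f_A = 0.53 × 0.272878 = 0.144626
  P(Z=B)·f_B = 0.39 × 0.00768904 = 0.00299872
  P(Z=C)·f_C = 0.08 × 2.59566e-05 = 2.07653e-06
Evidence: 0.144626 + 0.00299872 + 2.07653e-06 = 0.147626
P(Cluster A | x) = 0.144626 / 0.147626 ≈ 0.9797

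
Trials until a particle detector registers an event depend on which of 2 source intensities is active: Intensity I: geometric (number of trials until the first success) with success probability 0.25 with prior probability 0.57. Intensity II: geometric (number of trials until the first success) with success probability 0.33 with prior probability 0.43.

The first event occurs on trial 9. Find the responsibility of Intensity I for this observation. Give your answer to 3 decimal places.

0.712

By Bayes' theorem, P(k | x) = w_k f_k(x) / Σ_j w_j f_j(x).
Geometric probabilities:
  f_I = 0.25·(1−0.25)^8 = 0.25·0.100113 = 0.0250282
  f_II = 0.33·(1−0.33)^8 = 0.33·0.0406068 = 0.0134002
Weight by the priors:
  w_I·f_I = 0.57 × 0.0250282 = 0.0142661
  w_II·f_II = 0.43 × 0.0134002 = 0.0057621
Sum: 0.0142661 + 0.0057621 = 0.0200282
So the posterior for Intensity I is 0.0142661 / 0.0200282 ≈ 0.712.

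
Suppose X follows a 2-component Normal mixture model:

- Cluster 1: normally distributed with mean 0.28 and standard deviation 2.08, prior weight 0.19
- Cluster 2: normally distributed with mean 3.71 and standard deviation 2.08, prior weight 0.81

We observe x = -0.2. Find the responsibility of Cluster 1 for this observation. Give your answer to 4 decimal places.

Posterior ∝ prior × likelihood, so P(k | x) ∝ π_k f_k(x); normalise over all components.
Component likelihoods at x = -0.2:
  L_1 = (1/(2.08·√(2π)))·exp(−(-0.2−0.28)²/(2·2.08²)) = 0.191799·exp(-0.02663) = 0.186759
  L_2 = (1/(2.08·√(2π)))·exp(−(-0.2−3.71)²/(2·2.08²)) = 0.191799·exp(-1.76684) = 0.0327732
Multiply by the mixture weights:
  π_1·L_1 = 0.19 × 0.186759 = 0.0354843
  π_2·L_2 = 0.81 × 0.0327732 = 0.0265463
Denominator: 0.0354843 + 0.0265463 = 0.0620306
P(Cluster 1 | the observation) = 0.0354843 / 0.0620306 ≈ 0.5720

0.5720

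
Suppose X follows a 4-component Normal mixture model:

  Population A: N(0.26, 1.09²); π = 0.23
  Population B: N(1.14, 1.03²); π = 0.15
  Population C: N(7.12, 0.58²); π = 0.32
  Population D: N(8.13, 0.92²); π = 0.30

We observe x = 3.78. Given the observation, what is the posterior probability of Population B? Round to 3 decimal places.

Posterior ∝ prior × likelihood, so P(k | x) ∝ π_k f_k(x); normalise over all components.
Evaluate each component's likelihood at the observed value:
  L_A = (1/(1.09·√(2π)))·exp(−(3.78−0.26)²/(2·1.09²)) = 0.366002·exp(-5.21438) = 0.00199026
  L_B = (1/(1.03·√(2π)))·exp(−(3.78−1.14)²/(2·1.03²)) = 0.387323·exp(-3.28476) = 0.0145051
  L_C = (1/(0.58·√(2π)))·exp(−(3.78−7.12)²/(2·0.58²)) = 0.687832·exp(-16.58086) = 4.3302e-08
  L_D = (1/(0.92·√(2π)))·exp(−(3.78−8.13)²/(2·0.92²)) = 0.433633·exp(-11.17823) = 6.06011e-06
Prior × likelihood for each component:
  π_A·L_A = 0.23 × 0.00199026 = 0.000457759
  π_B·L_B = 0.15 × 0.0145051 = 0.00217576
  π_C·L_C = 0.32 × 4.3302e-08 = 1.38566e-08
  π_D·L_D = 0.30 × 6.06011e-06 = 1.81803e-06
Evidence: 0.000457759 + 0.00217576 + 1.38566e-08 + 1.81803e-06 = 0.00263535
Responsibility of Population B: 0.00217576 / 0.00263535 ≈ 0.826

0.826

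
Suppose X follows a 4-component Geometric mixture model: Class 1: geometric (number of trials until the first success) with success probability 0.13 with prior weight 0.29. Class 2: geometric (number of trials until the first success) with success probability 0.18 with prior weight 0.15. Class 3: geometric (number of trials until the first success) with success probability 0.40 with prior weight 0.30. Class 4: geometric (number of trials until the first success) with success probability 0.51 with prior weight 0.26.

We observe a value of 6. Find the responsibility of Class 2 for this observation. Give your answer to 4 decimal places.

0.2390

The responsibility of component k is π_k f_k(x) divided by Σ_j π_j f_j(x).
Component likelihoods at x = 6:
  L_1 = 0.13·(1−0.13)^5 = 0.13·0.498421 = 0.0647947
  L_2 = 0.18·(1−0.18)^5 = 0.18·0.37074 = 0.0667332
  L_3 = 0.40·(1−0.40)^5 = 0.40·0.07776 = 0.031104
  L_4 = 0.51·(1−0.51)^5 = 0.51·0.0282475 = 0.0144062
Unnormalised posteriors:
  π_1·L_1 = 0.29 × 0.0647947 = 0.0187905
  π_2·L_2 = 0.15 × 0.0667332 = 0.01001
  π_3·L_3 = 0.30 × 0.031104 = 0.0093312
  π_4·L_4 = 0.26 × 0.0144062 = 0.00374562
Marginal: 0.0187905 + 0.01001 + 0.0093312 + 0.00374562 = 0.0418773
So the posterior for Class 2 is 0.01001 / 0.0418773 ≈ 0.2390.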